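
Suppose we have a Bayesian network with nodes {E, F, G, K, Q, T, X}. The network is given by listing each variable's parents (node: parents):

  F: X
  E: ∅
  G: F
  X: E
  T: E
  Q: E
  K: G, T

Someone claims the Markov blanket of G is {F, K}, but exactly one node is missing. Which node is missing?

T

Children of G: K.
G has parent F.
Co-parents of G (other parents of its children):
  K's other parent is T.
MB(G) = {F, K, T}.
Comparing with the claimed set, T is missing.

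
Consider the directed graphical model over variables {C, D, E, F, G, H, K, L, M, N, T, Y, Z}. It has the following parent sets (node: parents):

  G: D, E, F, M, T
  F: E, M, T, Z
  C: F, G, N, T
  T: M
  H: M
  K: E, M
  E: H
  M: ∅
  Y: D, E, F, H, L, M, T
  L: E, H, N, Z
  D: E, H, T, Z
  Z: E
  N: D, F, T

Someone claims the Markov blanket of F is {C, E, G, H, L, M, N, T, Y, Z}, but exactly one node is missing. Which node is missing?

F has children C, G, N, Y.
F's parents: E, M, T, Z.
For each child, the remaining parents (spouses of F):
  parents(N) \ {F} = {D, T}.
  G's other parents are D, E, M, T.
  parents(C) \ {F} = {G, N, T}.
  Y also has parents D, E, H, L, M, T.
MB(F) = {C, D, E, G, H, L, M, N, T, Y, Z}.
Comparing with the claimed set, D is missing.

D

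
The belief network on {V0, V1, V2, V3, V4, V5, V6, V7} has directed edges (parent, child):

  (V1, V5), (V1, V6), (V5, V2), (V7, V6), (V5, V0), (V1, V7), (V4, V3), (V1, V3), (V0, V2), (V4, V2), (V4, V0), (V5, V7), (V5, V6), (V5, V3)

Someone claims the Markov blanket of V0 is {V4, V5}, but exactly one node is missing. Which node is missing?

V2

By definition, MB(V0) is built from V0's parents, V0's children, and the co-parents of V0.
Children of V0: V2.
Pa(V0) = {V4, V5}.
For each child, the remaining parents (spouses of V0):
  V2: V4, V5
MB(V0) = {V2, V4, V5}.
Comparing with the claimed set, V2 is missing.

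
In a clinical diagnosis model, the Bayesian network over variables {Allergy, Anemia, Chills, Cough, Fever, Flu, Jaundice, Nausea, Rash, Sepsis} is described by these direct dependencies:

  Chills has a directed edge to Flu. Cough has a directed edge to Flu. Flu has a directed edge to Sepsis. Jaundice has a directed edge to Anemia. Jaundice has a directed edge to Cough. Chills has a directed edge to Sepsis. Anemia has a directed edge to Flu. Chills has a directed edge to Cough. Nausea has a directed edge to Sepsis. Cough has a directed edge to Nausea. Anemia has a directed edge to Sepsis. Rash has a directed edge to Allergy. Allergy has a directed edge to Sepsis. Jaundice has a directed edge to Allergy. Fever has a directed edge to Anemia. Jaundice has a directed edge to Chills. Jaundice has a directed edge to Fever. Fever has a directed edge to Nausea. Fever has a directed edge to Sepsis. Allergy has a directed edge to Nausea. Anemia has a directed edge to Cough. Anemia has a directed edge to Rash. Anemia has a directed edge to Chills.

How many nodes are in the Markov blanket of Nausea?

Parents of Nausea: Allergy, Cough, Fever.
Nausea has child Sepsis.
Other parents of Nausea's children:
  Sepsis: Allergy, Anemia, Chills, Fever, Flu
MB(Nausea) = {Allergy, Anemia, Chills, Cough, Fever, Flu, Sepsis}, which has 7 nodes.

7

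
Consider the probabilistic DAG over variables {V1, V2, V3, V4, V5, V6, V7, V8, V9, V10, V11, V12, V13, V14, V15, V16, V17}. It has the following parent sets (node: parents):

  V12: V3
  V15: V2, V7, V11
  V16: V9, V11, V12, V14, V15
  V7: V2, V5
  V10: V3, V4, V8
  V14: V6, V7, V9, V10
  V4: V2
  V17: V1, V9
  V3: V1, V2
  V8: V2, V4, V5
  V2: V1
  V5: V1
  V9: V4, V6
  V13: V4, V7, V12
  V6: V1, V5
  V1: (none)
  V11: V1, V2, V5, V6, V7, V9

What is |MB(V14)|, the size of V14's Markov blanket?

8

By definition, MB(V14) is built from V14's parents, V14's children, and the co-parents of V14.
V14 has child V16.
V14's parents: V6, V7, V9, V10.
Co-parents of V14 (other parents of its children):
  V16's other parents are V9, V11, V12, V15.
MB(V14) = {V6, V7, V9, V10, V11, V12, V15, V16}, which has 8 nodes.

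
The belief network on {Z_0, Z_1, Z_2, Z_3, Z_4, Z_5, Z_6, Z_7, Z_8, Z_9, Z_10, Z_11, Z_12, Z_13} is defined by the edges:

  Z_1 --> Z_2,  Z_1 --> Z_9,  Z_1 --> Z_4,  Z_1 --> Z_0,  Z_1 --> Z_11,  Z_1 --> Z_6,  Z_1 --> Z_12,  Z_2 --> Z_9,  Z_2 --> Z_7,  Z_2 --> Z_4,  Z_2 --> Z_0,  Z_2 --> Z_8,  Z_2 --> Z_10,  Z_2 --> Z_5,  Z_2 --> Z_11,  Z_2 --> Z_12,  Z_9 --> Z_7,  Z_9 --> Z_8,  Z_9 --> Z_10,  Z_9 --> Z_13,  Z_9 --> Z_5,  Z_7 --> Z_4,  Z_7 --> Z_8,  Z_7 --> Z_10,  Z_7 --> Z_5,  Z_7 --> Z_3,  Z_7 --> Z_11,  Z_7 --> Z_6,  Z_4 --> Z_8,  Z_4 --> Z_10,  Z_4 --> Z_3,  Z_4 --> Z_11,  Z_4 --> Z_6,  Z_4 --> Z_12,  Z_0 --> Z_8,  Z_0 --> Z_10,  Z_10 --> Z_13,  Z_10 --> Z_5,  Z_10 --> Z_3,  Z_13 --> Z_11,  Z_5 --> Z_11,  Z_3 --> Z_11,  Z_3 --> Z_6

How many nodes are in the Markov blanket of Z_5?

9

The Markov blanket of a node is its parents, its children, and the other parents of its children.
Pa(Z_5) = {Z_2, Z_7, Z_9, Z_10}.
Z_5 has child Z_11.
Co-parents of Z_5 (other parents of its children):
  Z_11: Z_1, Z_2, Z_3, Z_4, Z_7, Z_13
MB(Z_5) = {Z_1, Z_2, Z_3, Z_4, Z_7, Z_9, Z_10, Z_11, Z_13}, which has 9 nodes.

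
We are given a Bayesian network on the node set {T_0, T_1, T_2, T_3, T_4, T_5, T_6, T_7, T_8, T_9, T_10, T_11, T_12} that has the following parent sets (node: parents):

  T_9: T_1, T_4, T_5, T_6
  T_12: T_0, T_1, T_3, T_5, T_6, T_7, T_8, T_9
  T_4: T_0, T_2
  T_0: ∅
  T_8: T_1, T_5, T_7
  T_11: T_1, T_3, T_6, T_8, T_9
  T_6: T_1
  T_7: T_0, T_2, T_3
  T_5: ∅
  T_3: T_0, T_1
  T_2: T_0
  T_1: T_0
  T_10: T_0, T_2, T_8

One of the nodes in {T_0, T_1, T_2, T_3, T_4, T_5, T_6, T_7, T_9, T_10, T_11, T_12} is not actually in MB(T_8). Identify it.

Pa(T_8) = {T_1, T_5, T_7}.
Children of T_8: T_10, T_11, T_12.
Parents of each child, excluding T_8:
  T_10 also has parents T_0, T_2.
  T_11 also has parents T_1, T_3, T_6, T_9.
  T_12 also has parents T_0, T_1, T_3, T_5, T_6, T_7, T_9.
MB(T_8) = {T_0, T_1, T_2, T_3, T_5, T_6, T_7, T_9, T_10, T_11, T_12}.
T_4 is neither a parent, child, nor co-parent of T_8, so it does not belong.

T_4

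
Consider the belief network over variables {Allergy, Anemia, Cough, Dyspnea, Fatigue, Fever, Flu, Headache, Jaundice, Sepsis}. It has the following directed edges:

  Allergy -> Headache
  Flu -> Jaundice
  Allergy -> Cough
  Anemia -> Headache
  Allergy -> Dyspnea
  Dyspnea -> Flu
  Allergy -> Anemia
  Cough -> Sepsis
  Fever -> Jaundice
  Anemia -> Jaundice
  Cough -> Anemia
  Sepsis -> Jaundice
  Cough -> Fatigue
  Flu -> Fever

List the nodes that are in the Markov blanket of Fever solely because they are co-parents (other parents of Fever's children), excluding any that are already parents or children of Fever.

{Anemia, Sepsis}

Children of Fever: Jaundice.
  Jaundice's other parents are Anemia, Flu, Sepsis.
Excluding nodes already adjacent to Fever (Flu, Jaundice), the co-parent-only contribution is {Anemia, Sepsis}.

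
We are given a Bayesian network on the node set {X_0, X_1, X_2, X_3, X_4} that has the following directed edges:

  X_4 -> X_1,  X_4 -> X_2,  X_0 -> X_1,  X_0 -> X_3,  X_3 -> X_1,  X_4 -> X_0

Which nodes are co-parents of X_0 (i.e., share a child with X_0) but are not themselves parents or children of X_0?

{}

Children of X_0: X_1, X_3.
  X_3: no additional parents.
  X_1 also has parents X_3, X_4.
Excluding nodes already adjacent to X_0 (X_1, X_3, X_4), the co-parent-only contribution is {}.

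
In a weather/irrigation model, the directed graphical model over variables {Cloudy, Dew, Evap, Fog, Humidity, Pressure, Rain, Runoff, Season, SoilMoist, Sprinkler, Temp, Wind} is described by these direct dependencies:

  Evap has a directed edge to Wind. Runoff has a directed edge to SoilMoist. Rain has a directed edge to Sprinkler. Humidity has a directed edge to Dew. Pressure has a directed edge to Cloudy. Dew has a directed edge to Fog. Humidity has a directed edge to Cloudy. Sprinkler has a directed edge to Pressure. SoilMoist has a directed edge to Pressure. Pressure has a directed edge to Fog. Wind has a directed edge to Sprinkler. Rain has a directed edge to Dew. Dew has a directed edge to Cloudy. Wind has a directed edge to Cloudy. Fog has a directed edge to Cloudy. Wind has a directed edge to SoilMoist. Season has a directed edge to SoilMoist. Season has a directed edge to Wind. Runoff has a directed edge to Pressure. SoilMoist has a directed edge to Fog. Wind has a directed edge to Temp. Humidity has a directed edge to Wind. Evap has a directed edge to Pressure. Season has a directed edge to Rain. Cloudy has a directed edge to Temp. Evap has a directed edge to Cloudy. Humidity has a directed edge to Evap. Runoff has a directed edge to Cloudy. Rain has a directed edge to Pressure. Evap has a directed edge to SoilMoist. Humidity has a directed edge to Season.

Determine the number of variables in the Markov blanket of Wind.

Recall MB(v) = parents ∪ children ∪ spouses, where spouses are the other parents of v's children.
Pa(Wind) = {Evap, Humidity, Season}.
Children of Wind: Cloudy, SoilMoist, Sprinkler, Temp.
Other parents of Wind's children:
  parents(SoilMoist) \ {Wind} = {Evap, Runoff, Season}.
  Sprinkler's other parent is Rain.
  parents(Cloudy) \ {Wind} = {Dew, Evap, Fog, Humidity, Pressure, Runoff}.
  Temp's other parent is Cloudy.
MB(Wind) = {Cloudy, Dew, Evap, Fog, Humidity, Pressure, Rain, Runoff, Season, SoilMoist, Sprinkler, Temp}, which has 12 nodes.

12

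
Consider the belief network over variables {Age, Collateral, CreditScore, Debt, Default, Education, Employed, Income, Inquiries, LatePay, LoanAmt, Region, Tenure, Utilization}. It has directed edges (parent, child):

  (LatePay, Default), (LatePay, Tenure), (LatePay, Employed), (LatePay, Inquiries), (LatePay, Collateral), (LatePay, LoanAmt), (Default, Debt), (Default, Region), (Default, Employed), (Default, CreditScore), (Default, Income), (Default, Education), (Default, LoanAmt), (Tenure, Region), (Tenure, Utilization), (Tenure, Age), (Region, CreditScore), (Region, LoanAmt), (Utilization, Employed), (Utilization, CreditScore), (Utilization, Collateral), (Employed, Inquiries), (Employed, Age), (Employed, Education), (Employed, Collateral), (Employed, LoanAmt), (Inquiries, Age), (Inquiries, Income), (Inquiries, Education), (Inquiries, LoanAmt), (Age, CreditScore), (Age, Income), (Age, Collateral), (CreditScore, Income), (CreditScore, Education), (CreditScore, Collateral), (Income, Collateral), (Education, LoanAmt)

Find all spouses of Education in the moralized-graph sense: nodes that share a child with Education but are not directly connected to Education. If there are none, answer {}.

{LatePay, Region}

Children of Education: LoanAmt.
  LoanAmt: Default, Employed, Inquiries, LatePay, Region
Excluding nodes already adjacent to Education (CreditScore, Default, Employed, Inquiries, LoanAmt), the co-parent-only contribution is {LatePay, Region}.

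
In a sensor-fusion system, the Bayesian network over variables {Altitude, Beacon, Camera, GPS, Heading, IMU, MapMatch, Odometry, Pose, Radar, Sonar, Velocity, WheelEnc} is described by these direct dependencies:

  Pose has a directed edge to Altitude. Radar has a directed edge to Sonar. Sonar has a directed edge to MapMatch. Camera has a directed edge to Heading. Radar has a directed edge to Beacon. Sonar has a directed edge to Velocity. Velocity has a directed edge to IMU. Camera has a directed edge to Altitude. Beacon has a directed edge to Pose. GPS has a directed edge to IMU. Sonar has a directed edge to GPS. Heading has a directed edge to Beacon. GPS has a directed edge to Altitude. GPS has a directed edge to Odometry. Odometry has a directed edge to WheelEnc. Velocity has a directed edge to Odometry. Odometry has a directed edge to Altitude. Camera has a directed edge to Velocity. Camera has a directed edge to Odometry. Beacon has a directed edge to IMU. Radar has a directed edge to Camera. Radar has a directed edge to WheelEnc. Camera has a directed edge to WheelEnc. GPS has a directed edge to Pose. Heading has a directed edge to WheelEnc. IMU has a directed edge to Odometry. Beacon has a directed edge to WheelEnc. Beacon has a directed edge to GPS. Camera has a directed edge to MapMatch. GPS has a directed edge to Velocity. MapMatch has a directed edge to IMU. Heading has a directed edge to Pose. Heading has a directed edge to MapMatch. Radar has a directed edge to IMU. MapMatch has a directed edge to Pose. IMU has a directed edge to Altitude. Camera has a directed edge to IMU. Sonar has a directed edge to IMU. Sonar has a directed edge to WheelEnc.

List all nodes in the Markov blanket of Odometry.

{Altitude, Beacon, Camera, GPS, Heading, IMU, Pose, Radar, Sonar, Velocity, WheelEnc}

Recall MB(v) = parents ∪ children ∪ spouses, where spouses are the other parents of v's children.
Odometry has children Altitude, WheelEnc.
Odometry's parents: Camera, GPS, IMU, Velocity.
Other parents of Odometry's children:
  parents(WheelEnc) \ {Odometry} = {Beacon, Camera, Heading, Radar, Sonar}.
  Altitude's other parents are Camera, GPS, IMU, Pose.
Taking the union gives {Altitude, Beacon, Camera, GPS, Heading, IMU, Pose, Radar, Sonar, Velocity, WheelEnc}.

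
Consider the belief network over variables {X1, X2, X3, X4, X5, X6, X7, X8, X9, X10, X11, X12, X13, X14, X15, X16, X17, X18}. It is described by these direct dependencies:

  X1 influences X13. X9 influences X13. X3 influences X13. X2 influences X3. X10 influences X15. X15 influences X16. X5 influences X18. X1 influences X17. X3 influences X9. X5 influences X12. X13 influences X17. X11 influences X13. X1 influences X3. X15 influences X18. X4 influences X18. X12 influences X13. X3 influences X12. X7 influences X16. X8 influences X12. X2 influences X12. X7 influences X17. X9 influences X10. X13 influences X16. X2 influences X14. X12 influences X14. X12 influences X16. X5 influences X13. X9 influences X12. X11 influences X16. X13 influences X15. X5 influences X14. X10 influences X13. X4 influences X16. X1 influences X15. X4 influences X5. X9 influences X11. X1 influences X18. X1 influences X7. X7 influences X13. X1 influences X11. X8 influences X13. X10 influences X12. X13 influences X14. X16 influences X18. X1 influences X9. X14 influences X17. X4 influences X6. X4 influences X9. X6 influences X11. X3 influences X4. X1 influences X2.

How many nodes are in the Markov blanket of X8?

10

X8 has children X12, X13.
X8's parents: none.
For each child, the remaining parents (spouses of X8):
  X12: X2, X3, X5, X9, X10
  X13: X1, X3, X5, X7, X9, X10, X11, X12
MB(X8) = {X1, X2, X3, X5, X7, X9, X10, X11, X12, X13}, which has 10 nodes.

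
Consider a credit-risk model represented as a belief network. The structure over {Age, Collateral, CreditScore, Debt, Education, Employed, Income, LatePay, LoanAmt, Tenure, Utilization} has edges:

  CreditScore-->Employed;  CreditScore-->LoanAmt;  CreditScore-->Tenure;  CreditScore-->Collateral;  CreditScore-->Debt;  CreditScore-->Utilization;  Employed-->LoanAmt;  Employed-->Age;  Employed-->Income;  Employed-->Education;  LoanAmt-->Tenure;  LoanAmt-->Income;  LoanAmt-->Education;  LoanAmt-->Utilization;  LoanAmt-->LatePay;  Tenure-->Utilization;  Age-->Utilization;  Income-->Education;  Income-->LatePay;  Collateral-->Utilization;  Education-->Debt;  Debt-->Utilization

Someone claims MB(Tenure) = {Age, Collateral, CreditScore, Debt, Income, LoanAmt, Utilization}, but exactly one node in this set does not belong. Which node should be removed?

By definition, MB(Tenure) is built from Tenure's parents, Tenure's children, and the co-parents of Tenure.
Tenure's parents: CreditScore, LoanAmt.
Tenure's children: Utilization.
Parents of each child, excluding Tenure:
  Utilization: Age, Collateral, CreditScore, Debt, LoanAmt
MB(Tenure) = {Age, Collateral, CreditScore, Debt, LoanAmt, Utilization}.
Income is neither a parent, child, nor co-parent of Tenure, so it does not belong.

Income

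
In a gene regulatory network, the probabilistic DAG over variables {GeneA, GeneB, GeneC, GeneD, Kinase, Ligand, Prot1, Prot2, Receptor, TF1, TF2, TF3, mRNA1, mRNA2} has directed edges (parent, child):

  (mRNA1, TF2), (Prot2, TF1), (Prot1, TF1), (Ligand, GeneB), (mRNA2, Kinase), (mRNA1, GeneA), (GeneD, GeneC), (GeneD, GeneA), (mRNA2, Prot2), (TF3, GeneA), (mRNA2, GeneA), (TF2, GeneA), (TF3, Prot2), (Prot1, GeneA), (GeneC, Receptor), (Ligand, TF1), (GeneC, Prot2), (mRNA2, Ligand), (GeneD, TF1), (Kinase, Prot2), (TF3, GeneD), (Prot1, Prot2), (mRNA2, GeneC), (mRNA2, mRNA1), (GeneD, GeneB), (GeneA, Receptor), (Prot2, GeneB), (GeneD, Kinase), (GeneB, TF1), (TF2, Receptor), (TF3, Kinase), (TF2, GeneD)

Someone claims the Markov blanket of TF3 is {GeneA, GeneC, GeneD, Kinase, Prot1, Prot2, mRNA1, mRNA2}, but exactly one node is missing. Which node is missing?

A node's Markov blanket = Pa ∪ Ch ∪ (parents of Ch other than the node itself).
TF3's parents: none.
Ch(TF3) = {GeneA, GeneD, Kinase, Prot2}.
For each child, the remaining parents (spouses of TF3):
  parents(GeneD) \ {TF3} = {TF2}.
  parents(Kinase) \ {TF3} = {GeneD, mRNA2}.
  GeneA's other parents are GeneD, Prot1, TF2, mRNA1, mRNA2.
  Prot2 also has parents GeneC, Kinase, Prot1, mRNA2.
MB(TF3) = {GeneA, GeneC, GeneD, Kinase, Prot1, Prot2, TF2, mRNA1, mRNA2}.
Comparing with the claimed set, TF2 is missing.

TF2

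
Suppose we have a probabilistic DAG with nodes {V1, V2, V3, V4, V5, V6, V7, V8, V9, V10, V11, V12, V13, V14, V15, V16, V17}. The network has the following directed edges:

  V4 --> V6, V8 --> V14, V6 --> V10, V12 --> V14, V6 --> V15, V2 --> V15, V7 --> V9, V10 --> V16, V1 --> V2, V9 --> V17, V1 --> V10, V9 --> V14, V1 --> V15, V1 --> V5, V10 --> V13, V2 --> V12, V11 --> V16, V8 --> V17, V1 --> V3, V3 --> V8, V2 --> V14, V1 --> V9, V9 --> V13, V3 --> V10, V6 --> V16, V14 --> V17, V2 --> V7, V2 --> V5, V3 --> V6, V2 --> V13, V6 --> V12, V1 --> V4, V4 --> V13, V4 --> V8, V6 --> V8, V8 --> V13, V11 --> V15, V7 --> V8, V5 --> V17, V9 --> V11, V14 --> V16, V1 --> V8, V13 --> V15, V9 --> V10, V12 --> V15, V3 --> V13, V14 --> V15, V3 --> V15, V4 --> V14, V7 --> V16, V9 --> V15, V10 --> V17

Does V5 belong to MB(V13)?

By definition, MB(V13) is built from V13's parents, V13's children, and the co-parents of V13.
V13's parents: V2, V3, V4, V8, V9, V10.
Ch(V13) = {V15}.
For each child, the remaining parents (spouses of V13):
  V15 also has parents V1, V2, V3, V6, V9, V11, V12, V14.
MB(V13) = {V1, V2, V3, V4, V6, V8, V9, V10, V11, V12, V14, V15}; V5 is not in this set.

No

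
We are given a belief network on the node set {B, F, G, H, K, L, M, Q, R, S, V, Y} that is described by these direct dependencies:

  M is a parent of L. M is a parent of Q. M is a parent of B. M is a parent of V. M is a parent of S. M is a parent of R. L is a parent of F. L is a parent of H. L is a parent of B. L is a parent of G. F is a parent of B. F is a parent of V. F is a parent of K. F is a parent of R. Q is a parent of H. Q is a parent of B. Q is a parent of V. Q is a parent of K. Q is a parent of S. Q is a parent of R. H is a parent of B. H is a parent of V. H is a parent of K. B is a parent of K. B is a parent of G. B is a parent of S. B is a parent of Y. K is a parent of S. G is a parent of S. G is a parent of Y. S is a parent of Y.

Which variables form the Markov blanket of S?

{B, G, K, M, Q, Y}

Parents of S: B, G, K, M, Q.
Ch(S) = {Y}.
Other parents of S's children:
  Y also has parents B, G.
MB(S) = {B, G, K, M, Q, Y}.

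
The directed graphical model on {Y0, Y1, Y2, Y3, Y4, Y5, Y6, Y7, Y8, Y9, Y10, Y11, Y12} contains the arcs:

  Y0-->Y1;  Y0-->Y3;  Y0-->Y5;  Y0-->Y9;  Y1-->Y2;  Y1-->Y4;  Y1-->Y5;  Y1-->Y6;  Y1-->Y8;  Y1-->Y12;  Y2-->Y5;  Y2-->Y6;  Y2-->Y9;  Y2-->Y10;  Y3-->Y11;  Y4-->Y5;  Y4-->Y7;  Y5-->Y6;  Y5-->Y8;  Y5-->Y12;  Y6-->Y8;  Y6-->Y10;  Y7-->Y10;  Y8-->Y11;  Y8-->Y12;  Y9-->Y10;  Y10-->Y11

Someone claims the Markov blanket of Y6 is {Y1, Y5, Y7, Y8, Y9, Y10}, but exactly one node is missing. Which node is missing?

Y2

Pa(Y6) = {Y1, Y2, Y5}.
Y6 has children Y8, Y10.
Co-parents of Y6 (other parents of its children):
  Y8 also has parents Y1, Y5.
  Y10 also has parents Y2, Y7, Y9.
MB(Y6) = {Y1, Y2, Y5, Y7, Y8, Y9, Y10}.
Comparing with the claimed set, Y2 is missing.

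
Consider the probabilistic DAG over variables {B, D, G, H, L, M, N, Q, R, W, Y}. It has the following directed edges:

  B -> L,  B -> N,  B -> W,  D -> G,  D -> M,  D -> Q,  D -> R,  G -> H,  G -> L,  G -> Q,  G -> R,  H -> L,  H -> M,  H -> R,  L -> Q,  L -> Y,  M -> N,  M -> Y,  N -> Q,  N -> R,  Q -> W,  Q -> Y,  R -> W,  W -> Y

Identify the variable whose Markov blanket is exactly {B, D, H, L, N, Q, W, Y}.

M

The target node must have every member of {B, D, H, L, N, Q, W, Y} as a parent, child, or co-parent, and no others.
Parents of M: D, H; children: N, Y; co-parents: B, L, Q, W.
These exactly cover the given set, so the node is M.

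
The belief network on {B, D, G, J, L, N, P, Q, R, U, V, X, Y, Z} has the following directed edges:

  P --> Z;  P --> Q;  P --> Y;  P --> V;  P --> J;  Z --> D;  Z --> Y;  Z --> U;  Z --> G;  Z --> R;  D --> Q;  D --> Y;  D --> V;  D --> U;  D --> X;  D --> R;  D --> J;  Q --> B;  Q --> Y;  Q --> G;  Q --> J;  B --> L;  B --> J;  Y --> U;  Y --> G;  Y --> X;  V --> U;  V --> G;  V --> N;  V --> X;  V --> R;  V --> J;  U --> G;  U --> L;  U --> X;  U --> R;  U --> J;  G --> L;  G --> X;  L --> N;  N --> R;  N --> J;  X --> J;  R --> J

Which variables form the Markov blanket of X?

By definition, MB(X) is built from X's parents, X's children, and the co-parents of X.
Parents of X: D, G, U, V, Y.
Ch(X) = {J}.
Parents of each child, excluding X:
  J: B, D, N, P, Q, R, U, V
Union: {D, G, U, V, Y} ∪ {J} ∪ {B, D, N, P, Q, R, U, V} = {B, D, G, J, N, P, Q, R, U, V, Y}.

{B, D, G, J, N, P, Q, R, U, V, Y}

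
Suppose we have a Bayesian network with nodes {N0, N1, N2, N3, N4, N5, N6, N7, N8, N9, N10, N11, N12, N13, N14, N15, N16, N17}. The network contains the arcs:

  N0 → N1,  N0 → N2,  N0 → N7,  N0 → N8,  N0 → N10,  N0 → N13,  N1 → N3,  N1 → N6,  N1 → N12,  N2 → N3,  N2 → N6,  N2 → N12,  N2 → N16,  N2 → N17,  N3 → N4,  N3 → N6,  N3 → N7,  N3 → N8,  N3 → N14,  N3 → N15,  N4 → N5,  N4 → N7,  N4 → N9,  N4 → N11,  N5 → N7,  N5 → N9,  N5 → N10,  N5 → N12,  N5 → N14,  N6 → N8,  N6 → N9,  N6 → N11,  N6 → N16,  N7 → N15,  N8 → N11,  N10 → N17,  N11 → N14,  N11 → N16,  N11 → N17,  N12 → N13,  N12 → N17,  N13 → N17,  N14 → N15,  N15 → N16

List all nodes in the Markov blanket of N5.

{N0, N1, N2, N3, N4, N6, N7, N9, N10, N11, N12, N14}

The Markov blanket of a node is its parents, its children, and the other parents of its children.
Parents of N5: N4.
Children of N5: N7, N9, N10, N12, N14.
Other parents of N5's children:
  N7's other parents are N0, N3, N4.
  parents(N9) \ {N5} = {N4, N6}.
  parents(N10) \ {N5} = {N0}.
  N12's other parents are N1, N2.
  N14 also has parents N3, N11.
MB(N5) = {N0, N1, N2, N3, N4, N6, N7, N9, N10, N11, N12, N14}.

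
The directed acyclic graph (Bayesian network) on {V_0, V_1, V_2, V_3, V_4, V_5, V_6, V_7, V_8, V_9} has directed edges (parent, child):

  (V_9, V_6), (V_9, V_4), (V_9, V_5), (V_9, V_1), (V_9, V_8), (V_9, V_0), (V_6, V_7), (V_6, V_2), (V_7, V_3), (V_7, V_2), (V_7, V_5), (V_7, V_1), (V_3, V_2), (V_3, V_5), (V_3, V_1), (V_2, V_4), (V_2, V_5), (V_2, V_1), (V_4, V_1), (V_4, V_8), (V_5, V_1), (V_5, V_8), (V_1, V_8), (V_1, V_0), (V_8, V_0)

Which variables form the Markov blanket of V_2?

{V_1, V_3, V_4, V_5, V_6, V_7, V_9}

A node's Markov blanket = Pa ∪ Ch ∪ (parents of Ch other than the node itself).
Parents of V_2: V_3, V_6, V_7.
Children of V_2: V_1, V_4, V_5.
For each child, the remaining parents (spouses of V_2):
  V_4: V_9
  V_5: V_3, V_7, V_9
  V_1: V_3, V_4, V_5, V_7, V_9
MB(V_2) = {V_1, V_3, V_4, V_5, V_6, V_7, V_9}.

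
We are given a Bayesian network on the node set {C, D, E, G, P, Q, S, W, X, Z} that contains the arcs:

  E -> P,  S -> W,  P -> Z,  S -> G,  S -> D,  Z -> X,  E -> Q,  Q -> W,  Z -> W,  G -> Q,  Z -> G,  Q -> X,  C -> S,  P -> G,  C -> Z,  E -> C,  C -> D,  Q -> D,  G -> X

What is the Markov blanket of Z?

{C, G, P, Q, S, W, X}

Z has parents C, P.
Ch(Z) = {G, W, X}.
Co-parents of Z (other parents of its children):
  G also has parents P, S.
  parents(X) \ {Z} = {G, Q}.
  W also has parents Q, S.
Taking the union gives {C, G, P, Q, S, W, X}.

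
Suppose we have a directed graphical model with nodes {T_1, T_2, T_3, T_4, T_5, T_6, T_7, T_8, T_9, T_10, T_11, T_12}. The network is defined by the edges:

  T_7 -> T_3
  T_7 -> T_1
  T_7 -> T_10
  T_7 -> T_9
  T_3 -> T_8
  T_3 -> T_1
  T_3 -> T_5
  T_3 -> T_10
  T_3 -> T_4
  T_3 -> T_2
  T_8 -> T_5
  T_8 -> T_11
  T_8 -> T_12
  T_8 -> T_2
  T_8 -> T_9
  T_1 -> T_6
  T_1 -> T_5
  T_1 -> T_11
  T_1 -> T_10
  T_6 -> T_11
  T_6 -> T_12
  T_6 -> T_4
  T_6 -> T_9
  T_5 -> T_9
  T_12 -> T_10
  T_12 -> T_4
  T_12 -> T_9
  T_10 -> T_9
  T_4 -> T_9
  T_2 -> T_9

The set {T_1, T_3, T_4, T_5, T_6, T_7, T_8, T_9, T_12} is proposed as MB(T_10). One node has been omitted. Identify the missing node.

T_2

Pa(T_10) = {T_1, T_3, T_7, T_12}.
T_10 has child T_9.
Other parents of T_10's children:
  T_9 also has parents T_2, T_4, T_5, T_6, T_7, T_8, T_12.
MB(T_10) = {T_1, T_2, T_3, T_4, T_5, T_6, T_7, T_8, T_9, T_12}.
Comparing with the claimed set, T_2 is missing.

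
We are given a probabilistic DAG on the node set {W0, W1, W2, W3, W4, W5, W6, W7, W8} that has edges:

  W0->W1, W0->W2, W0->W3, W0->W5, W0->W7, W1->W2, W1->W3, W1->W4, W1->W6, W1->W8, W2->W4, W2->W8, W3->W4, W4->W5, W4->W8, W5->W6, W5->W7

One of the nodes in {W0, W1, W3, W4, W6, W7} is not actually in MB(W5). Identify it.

W3

A node's Markov blanket = Pa ∪ Ch ∪ (parents of Ch other than the node itself).
W5's children: W6, W7.
Parents of W5: W0, W4.
Co-parents of W5 (other parents of its children):
  parents(W6) \ {W5} = {W1}.
  parents(W7) \ {W5} = {W0}.
MB(W5) = {W0, W1, W4, W6, W7}.
W3 is neither a parent, child, nor co-parent of W5, so it does not belong.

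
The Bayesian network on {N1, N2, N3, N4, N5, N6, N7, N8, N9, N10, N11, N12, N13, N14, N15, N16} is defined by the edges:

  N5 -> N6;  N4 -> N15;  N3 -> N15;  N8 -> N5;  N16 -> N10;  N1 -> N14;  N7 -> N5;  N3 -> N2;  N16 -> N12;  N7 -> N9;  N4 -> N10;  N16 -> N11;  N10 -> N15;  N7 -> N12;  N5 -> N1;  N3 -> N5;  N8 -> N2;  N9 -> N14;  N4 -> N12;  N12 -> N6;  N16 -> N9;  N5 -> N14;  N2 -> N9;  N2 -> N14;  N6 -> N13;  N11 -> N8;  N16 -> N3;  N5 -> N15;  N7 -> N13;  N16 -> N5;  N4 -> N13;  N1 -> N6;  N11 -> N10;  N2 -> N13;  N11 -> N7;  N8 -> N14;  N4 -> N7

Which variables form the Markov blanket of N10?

Recall MB(v) = parents ∪ children ∪ spouses, where spouses are the other parents of v's children.
N10 has parents N4, N11, N16.
N10 has child N15.
Parents of each child, excluding N10:
  parents(N15) \ {N10} = {N3, N4, N5}.
MB(N10) = {N3, N4, N5, N11, N15, N16}.

{N3, N4, N5, N11, N15, N16}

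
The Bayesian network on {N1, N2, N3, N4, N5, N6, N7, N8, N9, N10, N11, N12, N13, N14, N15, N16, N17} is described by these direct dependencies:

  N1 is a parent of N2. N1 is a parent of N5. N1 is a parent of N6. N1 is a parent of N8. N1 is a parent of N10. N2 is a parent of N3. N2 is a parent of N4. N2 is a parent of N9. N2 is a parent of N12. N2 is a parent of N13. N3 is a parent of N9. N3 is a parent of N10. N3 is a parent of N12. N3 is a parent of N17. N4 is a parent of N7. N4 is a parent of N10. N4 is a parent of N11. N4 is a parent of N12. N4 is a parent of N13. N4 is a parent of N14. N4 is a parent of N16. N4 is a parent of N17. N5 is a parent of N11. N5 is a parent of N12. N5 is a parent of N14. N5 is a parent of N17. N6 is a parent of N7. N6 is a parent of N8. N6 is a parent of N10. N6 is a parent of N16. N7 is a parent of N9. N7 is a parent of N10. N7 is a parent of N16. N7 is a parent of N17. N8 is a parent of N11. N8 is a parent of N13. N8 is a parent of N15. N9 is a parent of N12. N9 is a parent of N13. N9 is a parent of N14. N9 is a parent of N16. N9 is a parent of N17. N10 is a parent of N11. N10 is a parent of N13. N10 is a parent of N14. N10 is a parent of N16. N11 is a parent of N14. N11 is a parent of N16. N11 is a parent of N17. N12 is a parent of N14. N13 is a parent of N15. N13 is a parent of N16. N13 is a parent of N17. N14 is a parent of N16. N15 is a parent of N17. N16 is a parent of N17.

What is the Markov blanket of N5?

{N1, N2, N3, N4, N7, N8, N9, N10, N11, N12, N13, N14, N15, N16, N17}

Pa(N5) = {N1}.
Ch(N5) = {N11, N12, N14, N17}.
Parents of each child, excluding N5:
  N11: N4, N8, N10
  N12: N2, N3, N4, N9
  N14: N4, N9, N10, N11, N12
  N17: N3, N4, N7, N9, N11, N13, N15, N16
Union: {N1} ∪ {N11, N12, N14, N17} ∪ {N2, N3, N4, N7, N8, N9, N10, N11, N12, N13, N15, N16} = {N1, N2, N3, N4, N7, N8, N9, N10, N11, N12, N13, N14, N15, N16, N17}.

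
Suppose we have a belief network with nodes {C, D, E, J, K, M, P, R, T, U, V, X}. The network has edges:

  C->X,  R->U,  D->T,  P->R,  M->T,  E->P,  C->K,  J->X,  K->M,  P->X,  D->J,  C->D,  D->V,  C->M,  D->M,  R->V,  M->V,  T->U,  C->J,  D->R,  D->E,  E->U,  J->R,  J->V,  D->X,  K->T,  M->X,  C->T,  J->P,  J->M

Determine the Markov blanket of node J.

The Markov blanket of a node is its parents, its children, and the other parents of its children.
Pa(J) = {C, D}.
J has children M, P, R, V, X.
Co-parents of J (other parents of its children):
  M also has parents C, D, K.
  parents(P) \ {J} = {E}.
  R also has parents D, P.
  V also has parents D, M, R.
  X's other parents are C, D, M, P.
So the Markov blanket of J is {C, D, E, K, M, P, R, V, X}.

{C, D, E, K, M, P, R, V, X}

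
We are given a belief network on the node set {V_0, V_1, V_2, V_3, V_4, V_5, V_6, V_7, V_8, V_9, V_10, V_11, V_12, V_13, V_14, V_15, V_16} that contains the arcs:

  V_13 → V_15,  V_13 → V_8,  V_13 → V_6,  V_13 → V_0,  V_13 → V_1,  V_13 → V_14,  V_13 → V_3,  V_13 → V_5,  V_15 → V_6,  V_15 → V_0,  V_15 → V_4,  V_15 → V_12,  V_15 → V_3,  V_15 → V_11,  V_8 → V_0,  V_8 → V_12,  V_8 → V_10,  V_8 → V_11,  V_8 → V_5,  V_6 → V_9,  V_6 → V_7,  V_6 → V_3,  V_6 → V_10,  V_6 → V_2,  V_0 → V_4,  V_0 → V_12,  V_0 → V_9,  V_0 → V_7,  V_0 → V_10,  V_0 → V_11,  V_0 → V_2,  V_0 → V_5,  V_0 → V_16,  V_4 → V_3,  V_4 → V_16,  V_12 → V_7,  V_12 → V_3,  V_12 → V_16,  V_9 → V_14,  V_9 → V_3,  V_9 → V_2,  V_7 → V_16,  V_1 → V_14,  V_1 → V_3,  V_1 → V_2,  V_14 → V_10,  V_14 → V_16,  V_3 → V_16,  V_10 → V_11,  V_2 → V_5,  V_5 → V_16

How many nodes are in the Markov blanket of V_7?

V_7 has parents V_0, V_6, V_12.
Children of V_7: V_16.
Parents of each child, excluding V_7:
  V_16: V_0, V_3, V_4, V_5, V_12, V_14
MB(V_7) = {V_0, V_3, V_4, V_5, V_6, V_12, V_14, V_16}, which has 8 nodes.

8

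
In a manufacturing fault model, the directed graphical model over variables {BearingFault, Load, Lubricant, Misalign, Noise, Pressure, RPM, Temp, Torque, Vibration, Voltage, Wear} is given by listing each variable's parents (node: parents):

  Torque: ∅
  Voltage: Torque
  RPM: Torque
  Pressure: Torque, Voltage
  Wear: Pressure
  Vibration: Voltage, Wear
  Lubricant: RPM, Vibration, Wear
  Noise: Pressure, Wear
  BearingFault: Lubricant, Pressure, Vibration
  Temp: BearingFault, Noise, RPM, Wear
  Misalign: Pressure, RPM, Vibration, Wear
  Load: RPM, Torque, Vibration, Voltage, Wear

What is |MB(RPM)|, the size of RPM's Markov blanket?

Parents of RPM: Torque.
Ch(RPM) = {Load, Lubricant, Misalign, Temp}.
Co-parents of RPM (other parents of its children):
  Lubricant: Vibration, Wear
  Temp: BearingFault, Noise, Wear
  Misalign: Pressure, Vibration, Wear
  Load: Torque, Vibration, Voltage, Wear
MB(RPM) = {BearingFault, Load, Lubricant, Misalign, Noise, Pressure, Temp, Torque, Vibration, Voltage, Wear}, which has 11 nodes.

11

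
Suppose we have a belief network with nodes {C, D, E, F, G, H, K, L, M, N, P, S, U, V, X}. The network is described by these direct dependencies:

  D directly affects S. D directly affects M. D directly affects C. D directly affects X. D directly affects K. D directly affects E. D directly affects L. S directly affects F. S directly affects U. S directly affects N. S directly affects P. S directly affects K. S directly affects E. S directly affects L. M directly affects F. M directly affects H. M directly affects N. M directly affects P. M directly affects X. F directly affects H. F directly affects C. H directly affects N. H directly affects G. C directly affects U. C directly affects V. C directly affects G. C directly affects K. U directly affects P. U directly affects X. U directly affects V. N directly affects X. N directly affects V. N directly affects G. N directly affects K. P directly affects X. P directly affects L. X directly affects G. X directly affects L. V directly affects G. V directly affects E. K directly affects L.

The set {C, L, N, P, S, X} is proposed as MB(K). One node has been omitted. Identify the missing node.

By definition, MB(K) is built from K's parents, K's children, and the co-parents of K.
Children of K: L.
Pa(K) = {C, D, N, S}.
Co-parents of K (other parents of its children):
  L: D, P, S, X
MB(K) = {C, D, L, N, P, S, X}.
Comparing with the claimed set, D is missing.

D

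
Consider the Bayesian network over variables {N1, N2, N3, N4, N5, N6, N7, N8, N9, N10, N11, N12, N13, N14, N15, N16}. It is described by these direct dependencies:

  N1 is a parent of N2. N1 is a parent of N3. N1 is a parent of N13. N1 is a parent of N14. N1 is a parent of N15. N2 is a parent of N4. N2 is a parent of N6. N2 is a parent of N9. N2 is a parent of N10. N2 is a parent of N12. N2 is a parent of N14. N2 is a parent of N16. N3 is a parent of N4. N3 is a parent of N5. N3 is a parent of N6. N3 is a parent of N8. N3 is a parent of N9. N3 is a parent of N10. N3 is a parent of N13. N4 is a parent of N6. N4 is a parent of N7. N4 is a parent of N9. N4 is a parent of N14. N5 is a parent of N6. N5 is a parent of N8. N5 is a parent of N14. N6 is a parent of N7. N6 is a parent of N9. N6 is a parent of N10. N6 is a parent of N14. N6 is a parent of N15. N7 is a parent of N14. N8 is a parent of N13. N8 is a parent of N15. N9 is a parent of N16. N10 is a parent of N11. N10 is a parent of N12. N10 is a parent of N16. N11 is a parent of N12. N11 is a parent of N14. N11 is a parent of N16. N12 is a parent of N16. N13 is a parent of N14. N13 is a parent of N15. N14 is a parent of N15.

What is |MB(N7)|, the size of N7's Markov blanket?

Pa(N7) = {N4, N6}.
Ch(N7) = {N14}.
Other parents of N7's children:
  N14's other parents are N1, N2, N4, N5, N6, N11, N13.
MB(N7) = {N1, N2, N4, N5, N6, N11, N13, N14}, which has 8 nodes.

8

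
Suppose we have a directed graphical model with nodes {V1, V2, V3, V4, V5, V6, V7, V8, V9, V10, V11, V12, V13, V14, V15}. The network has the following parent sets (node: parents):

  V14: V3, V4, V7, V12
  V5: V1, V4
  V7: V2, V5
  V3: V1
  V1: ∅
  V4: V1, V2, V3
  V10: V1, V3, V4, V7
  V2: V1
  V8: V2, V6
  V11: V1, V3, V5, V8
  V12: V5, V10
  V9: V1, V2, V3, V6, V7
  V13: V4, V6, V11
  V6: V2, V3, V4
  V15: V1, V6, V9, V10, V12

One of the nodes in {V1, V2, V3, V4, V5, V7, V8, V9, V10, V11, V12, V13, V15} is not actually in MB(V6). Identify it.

Children of V6: V8, V9, V13, V15.
V6's parents: V2, V3, V4.
Parents of each child, excluding V6:
  V8: V2
  V9: V1, V2, V3, V7
  V13: V4, V11
  V15: V1, V9, V10, V12
MB(V6) = {V1, V2, V3, V4, V7, V8, V9, V10, V11, V12, V13, V15}.
V5 is neither a parent, child, nor co-parent of V6, so it does not belong.

V5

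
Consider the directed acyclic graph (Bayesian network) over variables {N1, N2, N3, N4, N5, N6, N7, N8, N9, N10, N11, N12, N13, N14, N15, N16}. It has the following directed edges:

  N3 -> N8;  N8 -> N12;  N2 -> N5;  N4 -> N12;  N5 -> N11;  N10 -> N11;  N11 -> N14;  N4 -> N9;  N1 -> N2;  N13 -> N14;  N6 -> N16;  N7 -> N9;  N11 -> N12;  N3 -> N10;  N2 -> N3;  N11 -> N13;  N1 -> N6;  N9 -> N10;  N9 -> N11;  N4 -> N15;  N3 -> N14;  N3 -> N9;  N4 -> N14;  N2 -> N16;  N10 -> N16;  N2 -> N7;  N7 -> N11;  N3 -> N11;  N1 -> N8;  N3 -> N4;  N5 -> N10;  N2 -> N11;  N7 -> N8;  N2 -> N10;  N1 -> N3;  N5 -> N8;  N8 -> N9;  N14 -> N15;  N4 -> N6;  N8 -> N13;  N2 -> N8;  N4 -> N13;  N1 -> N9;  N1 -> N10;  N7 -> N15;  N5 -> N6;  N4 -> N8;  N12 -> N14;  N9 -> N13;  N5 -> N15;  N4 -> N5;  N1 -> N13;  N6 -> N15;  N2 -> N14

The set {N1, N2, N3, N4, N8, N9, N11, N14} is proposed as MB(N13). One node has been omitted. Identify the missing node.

N12

A node's Markov blanket = Pa ∪ Ch ∪ (parents of Ch other than the node itself).
Children of N13: N14.
N13's parents: N1, N4, N8, N9, N11.
For each child, the remaining parents (spouses of N13):
  N14's other parents are N2, N3, N4, N11, N12.
MB(N13) = {N1, N2, N3, N4, N8, N9, N11, N12, N14}.
Comparing with the claimed set, N12 is missing.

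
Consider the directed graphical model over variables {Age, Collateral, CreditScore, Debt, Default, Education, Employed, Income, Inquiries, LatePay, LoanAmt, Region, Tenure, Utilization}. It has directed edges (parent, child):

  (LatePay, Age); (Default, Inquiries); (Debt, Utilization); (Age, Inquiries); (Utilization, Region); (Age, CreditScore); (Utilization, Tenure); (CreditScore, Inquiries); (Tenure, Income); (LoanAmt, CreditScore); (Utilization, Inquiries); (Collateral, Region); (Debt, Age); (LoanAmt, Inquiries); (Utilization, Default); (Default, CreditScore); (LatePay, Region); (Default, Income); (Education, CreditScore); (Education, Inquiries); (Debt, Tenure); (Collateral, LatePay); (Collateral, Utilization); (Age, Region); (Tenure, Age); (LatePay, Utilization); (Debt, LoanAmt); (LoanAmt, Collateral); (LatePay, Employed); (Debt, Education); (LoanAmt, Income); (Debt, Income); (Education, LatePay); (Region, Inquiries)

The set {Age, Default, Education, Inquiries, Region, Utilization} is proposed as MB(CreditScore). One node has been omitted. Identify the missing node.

By definition, MB(CreditScore) is built from CreditScore's parents, CreditScore's children, and the co-parents of CreditScore.
Children of CreditScore: Inquiries.
CreditScore has parents Age, Default, Education, LoanAmt.
Co-parents of CreditScore (other parents of its children):
  Inquiries's other parents are Age, Default, Education, LoanAmt, Region, Utilization.
MB(CreditScore) = {Age, Default, Education, Inquiries, LoanAmt, Region, Utilization}.
Comparing with the claimed set, LoanAmt is missing.

LoanAmt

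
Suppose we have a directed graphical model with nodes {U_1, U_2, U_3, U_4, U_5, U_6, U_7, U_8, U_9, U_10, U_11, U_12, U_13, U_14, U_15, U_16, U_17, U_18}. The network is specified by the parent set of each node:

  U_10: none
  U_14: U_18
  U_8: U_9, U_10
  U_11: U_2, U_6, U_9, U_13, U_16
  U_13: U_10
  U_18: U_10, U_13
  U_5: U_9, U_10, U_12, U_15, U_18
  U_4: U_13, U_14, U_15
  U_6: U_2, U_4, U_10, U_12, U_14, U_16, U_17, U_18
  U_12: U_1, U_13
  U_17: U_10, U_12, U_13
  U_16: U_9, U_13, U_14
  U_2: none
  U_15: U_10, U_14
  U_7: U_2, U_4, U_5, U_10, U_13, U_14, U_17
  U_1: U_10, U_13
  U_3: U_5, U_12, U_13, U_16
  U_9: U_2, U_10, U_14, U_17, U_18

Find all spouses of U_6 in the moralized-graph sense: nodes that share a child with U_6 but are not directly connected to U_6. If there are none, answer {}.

Children of U_6: U_11.
  U_11: U_2, U_9, U_13, U_16
Excluding nodes already adjacent to U_6 (U_2, U_4, U_10, U_11, U_12, U_14, U_16, U_17, U_18), the co-parent-only contribution is {U_9, U_13}.

{U_9, U_13}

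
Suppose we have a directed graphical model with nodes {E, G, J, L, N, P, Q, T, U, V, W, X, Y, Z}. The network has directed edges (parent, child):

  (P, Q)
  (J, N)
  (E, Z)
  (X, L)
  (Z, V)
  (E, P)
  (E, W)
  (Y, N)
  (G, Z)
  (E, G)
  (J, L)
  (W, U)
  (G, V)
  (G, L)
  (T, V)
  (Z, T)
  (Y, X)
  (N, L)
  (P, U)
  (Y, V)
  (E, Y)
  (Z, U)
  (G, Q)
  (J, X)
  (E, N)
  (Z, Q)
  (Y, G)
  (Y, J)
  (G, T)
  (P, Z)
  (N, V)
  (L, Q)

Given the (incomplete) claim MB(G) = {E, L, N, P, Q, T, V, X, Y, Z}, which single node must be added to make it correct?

J

Recall MB(v) = parents ∪ children ∪ spouses, where spouses are the other parents of v's children.
Ch(G) = {L, Q, T, V, Z}.
Pa(G) = {E, Y}.
For each child, the remaining parents (spouses of G):
  parents(Z) \ {G} = {E, P}.
  parents(T) \ {G} = {Z}.
  parents(V) \ {G} = {N, T, Y, Z}.
  L also has parents J, N, X.
  Q's other parents are L, P, Z.
MB(G) = {E, J, L, N, P, Q, T, V, X, Y, Z}.
Comparing with the claimed set, J is missing.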